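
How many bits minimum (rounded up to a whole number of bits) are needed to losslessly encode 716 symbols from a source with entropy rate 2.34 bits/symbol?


Minimum bits >= n * H = 716 * 2.34 = 1675.44, rounded up to a whole number of bits = 1676

1676 bits


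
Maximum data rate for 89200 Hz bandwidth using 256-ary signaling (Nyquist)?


Rate = 2 * B * log2(M) = 2 * 89200 * 8.0 = 1427200.0

1427200.0 bps


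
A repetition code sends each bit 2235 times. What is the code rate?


Rate = k/n = 1/2235

1/2235


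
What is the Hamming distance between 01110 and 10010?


Count differing positions: ^ ^ ^ . . = 3 differences

3


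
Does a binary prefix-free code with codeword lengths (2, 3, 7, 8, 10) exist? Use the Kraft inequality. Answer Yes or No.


Kraft sum = sum(2^(-l_i)) = 0.3877, need <= 1. Result: satisfied (a binary prefix-free code with these lengths exists)

Yes


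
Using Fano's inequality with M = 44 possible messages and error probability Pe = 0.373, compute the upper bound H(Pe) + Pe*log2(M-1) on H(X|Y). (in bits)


H(Pe) = -Pe*log2(Pe) - (1-Pe)*log2(1-Pe) = -0.373*log2(0.373) - 0.627*log2(0.627) = 0.530687 + 0.422261 = 0.9529. Pe*log2(M-1) = 0.373*log2(43) = 2.023997. Bound = H(Pe) + Pe*log2(M-1) = 0.530687 + 0.422261 + 2.023997 = 2.9769

2.9769 bits


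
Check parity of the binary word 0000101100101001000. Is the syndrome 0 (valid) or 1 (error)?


Syndrome = XOR of all bits = 0 XOR 0 XOR 0 XOR 0 XOR 1 XOR 0 XOR 1 XOR 1 XOR 0 XOR 0 XOR 1 XOR 0 XOR 1 XOR 0 XOR 0 XOR 1 XOR 0 XOR 0 XOR 0 = 0

0


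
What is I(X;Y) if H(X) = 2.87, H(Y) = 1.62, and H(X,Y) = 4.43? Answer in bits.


I(X;Y) = H(X) + H(Y) - H(X,Y) = 2.87 + 1.62 - 4.43 = 0.06

0.06 bits


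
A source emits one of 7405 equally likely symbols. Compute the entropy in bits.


H = log2(n) = log2(7405) = 12.8543

12.8543 bits


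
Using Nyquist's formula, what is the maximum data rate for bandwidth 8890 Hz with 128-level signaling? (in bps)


Rate = 2 * B * log2(M) = 2 * 8890 * 7.0 = 124460.0

124460.0 bps


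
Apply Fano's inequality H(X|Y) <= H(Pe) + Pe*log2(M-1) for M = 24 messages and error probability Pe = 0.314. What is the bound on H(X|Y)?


H(Pe) = -Pe*log2(Pe) - (1-Pe)*log2(1-Pe) = -0.314*log2(0.314) - 0.686*log2(0.686) = 0.524745 + 0.372992 = 0.8977. Pe*log2(M-1) = 0.314*log2(23) = 1.420398. Bound = H(Pe) + Pe*log2(M-1) = 0.524745 + 0.372992 + 1.420398 = 2.3181

2.3181 bits


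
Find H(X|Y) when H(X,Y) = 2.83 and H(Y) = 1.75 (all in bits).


H(X|Y) = H(X,Y) - H(Y) = 2.83 - 1.75 = 1.08

1.08 bits


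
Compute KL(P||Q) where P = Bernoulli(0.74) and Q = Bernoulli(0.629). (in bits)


KL = p*log2(p/q) + (1-p)*log2((1-p)/(1-q)) = 0.74*log2(0.74/0.629) + 0.26*log2(0.26/0.371) = 0.0401

0.0401 bits


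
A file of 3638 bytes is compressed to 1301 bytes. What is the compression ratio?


Ratio = original / compressed = 3638 / 1301 = 2.7963

2.7963


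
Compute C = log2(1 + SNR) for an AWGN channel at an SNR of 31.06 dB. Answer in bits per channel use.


SNR_linear = 10^(31.06/10) = 1276.4388; C = log2(1 + SNR_linear) = log2(1 + 1276.4388) = 10.319

10.319 bits/channel use


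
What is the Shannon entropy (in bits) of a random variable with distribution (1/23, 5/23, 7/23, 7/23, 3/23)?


H = -sum(p_i * log2(p_i)). Terms: -(1/23)*log2(1/23) = 0.196677; -(5/23)*log2(5/23) = 0.478616; -(7/23)*log2(7/23) = 0.522324; -(7/23)*log2(7/23) = 0.522324; -(3/23)*log2(3/23) = 0.383296. H = 0.196677 + 0.478616 + 0.522324 + 0.522324 + 0.383296 = 2.1032

2.1032 bits


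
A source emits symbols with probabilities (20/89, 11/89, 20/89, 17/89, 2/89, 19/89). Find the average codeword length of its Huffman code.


Huffman construction (repeatedly merge the two least-probable nodes; each merge adds 1 bit to every symbol beneath it): 2/89 + 11/89 = 13/89; 13/89 + 17/89 = 30/89; 19/89 + 20/89 = 39/89; 20/89 + 30/89 = 50/89; 39/89 + 50/89 = 1. Resulting codeword lengths (in the order the probabilities were given): (2, 4, 2, 3, 4, 2). L_avg = sum(p_i * l_i) = 20/89*2 + 11/89*4 + 20/89*2 + 17/89*3 + 2/89*4 + 19/89*2 = 221/89 = 2.4831

2.4831 bits


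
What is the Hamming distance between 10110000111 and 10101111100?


Count differing positions: . . . ^ ^ ^ ^ ^ . ^ ^ = 7 differences

7


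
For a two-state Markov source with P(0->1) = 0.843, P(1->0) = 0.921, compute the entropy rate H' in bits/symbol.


Stationary distribution: pi_0 = p10/(p01+p10) = 0.5221, pi_1 = 0.4779. Entropy rate H' = pi_0*H(p01) + pi_1*H(p10) = 0.5221*0.6271 + 0.4779*0.3986 = 0.5179

0.5179 bits/symbol


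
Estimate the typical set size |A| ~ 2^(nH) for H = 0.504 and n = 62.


log2|A_typical| = nH = 62 * 0.504 = 31.248, so |A_typical| ~ 2^31.248 = 2.550e+09

2.550e+09


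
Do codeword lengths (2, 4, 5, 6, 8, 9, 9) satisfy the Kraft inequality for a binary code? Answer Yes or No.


Kraft sum = sum(2^(-l_i)) = 0.3672, need <= 1. Result: satisfied (a binary prefix-free code with these lengths exists)

Yes


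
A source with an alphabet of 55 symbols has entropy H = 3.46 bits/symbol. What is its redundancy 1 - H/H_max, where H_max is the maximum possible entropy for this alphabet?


H_max = log2(K) = log2(55) = 5.7814 bits/symbol. Redundancy = 1 - H/H_max = 1 - 3.46/5.7814 = 1 - 0.5985 = 0.4015

0.4015


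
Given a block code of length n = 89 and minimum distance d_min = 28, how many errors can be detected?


Detection capability = d_min - 1 = 28 - 1 = 27

27 errors


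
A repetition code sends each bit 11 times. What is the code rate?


Rate = k/n = 1/11

1/11


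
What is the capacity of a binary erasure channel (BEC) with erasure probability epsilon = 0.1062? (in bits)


C = 1 - epsilon = 1 - 0.1062 = 0.8938

0.8938 bits


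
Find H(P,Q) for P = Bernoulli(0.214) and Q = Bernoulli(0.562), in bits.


H(P,Q) = -p*log2(q) - (1-p)*log2(1-q). -0.214*log2(0.562) = 0.177911; -0.786*log2(0.438) = 0.936124. H(P,Q) = 0.177911 + 0.936124 = 1.114

1.114 bits


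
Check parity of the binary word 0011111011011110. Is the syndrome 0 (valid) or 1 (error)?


Syndrome = XOR of all bits = 0 XOR 0 XOR 1 XOR 1 XOR 1 XOR 1 XOR 1 XOR 0 XOR 1 XOR 1 XOR 0 XOR 1 XOR 1 XOR 1 XOR 1 XOR 0 = 1

1


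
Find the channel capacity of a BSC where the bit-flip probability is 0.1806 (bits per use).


H(p) = -p*log2(p) - (1-p)*log2(1-p) = -0.1806*log2(0.1806) - 0.8194*log2(0.8194) = 0.445925 + 0.235463 = 0.6814. C = 1 - H(p) = 1 - 0.6814 = 0.3186

0.3186 bits


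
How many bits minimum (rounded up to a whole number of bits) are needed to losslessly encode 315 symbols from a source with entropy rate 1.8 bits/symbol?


Minimum bits >= n * H = 315 * 1.8 = 567.0, rounded up to a whole number of bits = 567

567 bits


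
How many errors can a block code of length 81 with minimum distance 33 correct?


Correction capability = floor((d-1)/2) = floor((33-1)/2) = 16

16 errors


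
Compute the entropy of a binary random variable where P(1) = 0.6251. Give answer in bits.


H = -p*log2(p) - (1-p)*log2(1-p). -0.6251*log2(0.6251) = 0.423718; -0.3749*log2(0.3749) = 0.530642. H = 0.423718 + 0.530642 = 0.9544

0.9544 bits


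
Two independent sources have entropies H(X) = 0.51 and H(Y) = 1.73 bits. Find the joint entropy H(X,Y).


For independent variables, H(X,Y) = H(X) + H(Y) = 0.51 + 1.73 = 2.24

2.24 bits


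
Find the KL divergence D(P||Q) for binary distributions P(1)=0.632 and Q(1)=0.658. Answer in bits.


KL = p*log2(p/q) + (1-p)*log2((1-p)/(1-q)) = 0.632*log2(0.632/0.658) + 0.368*log2(0.368/0.342) = 0.0021

0.0021 bits


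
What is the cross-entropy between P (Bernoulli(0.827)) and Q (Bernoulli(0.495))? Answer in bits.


H(P,Q) = -p*log2(q) - (1-p)*log2(1-q). -0.827*log2(0.495) = 0.838991; -0.173*log2(0.505) = 0.170517. H(P,Q) = 0.838991 + 0.170517 = 1.0095

1.0095 bits


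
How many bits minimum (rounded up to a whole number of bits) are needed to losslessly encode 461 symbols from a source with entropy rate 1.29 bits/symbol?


Minimum bits >= n * H = 461 * 1.29 = 594.69, rounded up to a whole number of bits = 595

595 bits


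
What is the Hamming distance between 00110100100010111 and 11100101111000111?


Count differing positions: ^ ^ . ^ . . . ^ . ^ ^ . ^ . . . . = 7 differences

7


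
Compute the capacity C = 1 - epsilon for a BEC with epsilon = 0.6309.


C = 1 - epsilon = 1 - 0.6309 = 0.3691

0.3691 bits


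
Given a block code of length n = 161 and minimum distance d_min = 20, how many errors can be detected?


Detection capability = d_min - 1 = 20 - 1 = 19

19 errors


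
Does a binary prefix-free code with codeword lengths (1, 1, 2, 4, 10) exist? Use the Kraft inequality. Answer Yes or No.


Kraft sum = sum(2^(-l_i)) = 1.3135, need <= 1. Result: violated (a binary prefix-free code with these lengths cannot exist)

No


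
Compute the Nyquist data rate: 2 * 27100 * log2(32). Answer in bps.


Rate = 2 * B * log2(M) = 2 * 27100 * 5.0 = 271000.0

271000.0 bps


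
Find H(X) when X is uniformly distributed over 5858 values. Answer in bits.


H = log2(n) = log2(5858) = 12.5162

12.5162 bits


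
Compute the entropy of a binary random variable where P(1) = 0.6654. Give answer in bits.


H = -p*log2(p) - (1-p)*log2(1-p). -0.6654*log2(0.6654) = 0.391060; -0.3346*log2(0.3346) = 0.528498. H = 0.391060 + 0.528498 = 0.9196

0.9196 bits


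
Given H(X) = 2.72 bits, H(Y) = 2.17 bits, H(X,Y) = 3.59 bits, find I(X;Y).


I(X;Y) = H(X) + H(Y) - H(X,Y) = 2.72 + 2.17 - 3.59 = 1.3

1.3 bits


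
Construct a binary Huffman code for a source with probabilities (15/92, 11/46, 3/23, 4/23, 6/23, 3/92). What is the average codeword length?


Huffman construction (repeatedly merge the two least-probable nodes; each merge adds 1 bit to every symbol beneath it): 3/92 + 3/23 = 15/92; 15/92 + 15/92 = 15/46; 4/23 + 11/46 = 19/46; 6/23 + 15/46 = 27/46; 19/46 + 27/46 = 1. Resulting codeword lengths (in the order the probabilities were given): (3, 2, 4, 2, 2, 4). L_avg = sum(p_i * l_i) = 15/92*3 + 11/46*2 + 3/23*4 + 4/23*2 + 6/23*2 + 3/92*4 = 229/92 = 2.4891

2.4891 bits


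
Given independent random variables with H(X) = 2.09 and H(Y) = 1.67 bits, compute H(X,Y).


For independent variables, H(X,Y) = H(X) + H(Y) = 2.09 + 1.67 = 3.76

3.76 bits


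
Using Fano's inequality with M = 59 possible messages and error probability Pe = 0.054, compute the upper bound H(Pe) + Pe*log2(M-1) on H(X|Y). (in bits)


H(Pe) = -Pe*log2(Pe) - (1-Pe)*log2(1-Pe) = -0.054*log2(0.054) - 0.946*log2(0.946) = 0.227388 + 0.075763 = 0.3032. Pe*log2(M-1) = 0.054*log2(58) = 0.316331. Bound = H(Pe) + Pe*log2(M-1) = 0.227388 + 0.075763 + 0.316331 = 0.6195

0.6195 bits


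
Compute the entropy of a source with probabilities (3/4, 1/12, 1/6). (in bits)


H = -sum(p_i * log2(p_i)). Terms: -(3/4)*log2(3/4) = 0.311278; -(1/12)*log2(1/12) = 0.298747; -(1/6)*log2(1/6) = 0.430827. H = 0.311278 + 0.298747 + 0.430827 = 1.0409

1.0409 bits


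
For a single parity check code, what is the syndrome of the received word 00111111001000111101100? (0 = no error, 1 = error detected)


Syndrome = XOR of all bits = 0 XOR 0 XOR 1 XOR 1 XOR 1 XOR 1 XOR 1 XOR 1 XOR 0 XOR 0 XOR 1 XOR 0 XOR 0 XOR 0 XOR 1 XOR 1 XOR 1 XOR 1 XOR 0 XOR 1 XOR 1 XOR 0 XOR 0 = 1

1


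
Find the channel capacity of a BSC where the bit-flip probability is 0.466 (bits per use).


H(p) = -p*log2(p) - (1-p)*log2(1-p) = -0.466*log2(0.466) - 0.534*log2(0.534) = 0.513345 + 0.483317 = 0.9967. C = 1 - H(p) = 1 - 0.9967 = 0.0033

0.0033 bits


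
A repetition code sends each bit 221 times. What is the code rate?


Rate = k/n = 1/221

1/221


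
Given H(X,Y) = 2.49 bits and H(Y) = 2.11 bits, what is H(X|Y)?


H(X|Y) = H(X,Y) - H(Y) = 2.49 - 2.11 = 0.38

0.38 bits


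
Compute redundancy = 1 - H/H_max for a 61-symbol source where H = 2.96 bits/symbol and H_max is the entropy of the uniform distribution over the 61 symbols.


H_max = log2(K) = log2(61) = 5.9307 bits/symbol. Redundancy = 1 - H/H_max = 1 - 2.96/5.9307 = 1 - 0.4991 = 0.5009

0.5009


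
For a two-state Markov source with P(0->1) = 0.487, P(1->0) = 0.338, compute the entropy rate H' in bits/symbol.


Stationary distribution: pi_0 = p10/(p01+p10) = 0.4097, pi_1 = 0.5903. Entropy rate H' = pi_0*H(p01) + pi_1*H(p10) = 0.4097*0.9995 + 0.5903*0.9229 = 0.9543

0.9543 bits/symbol


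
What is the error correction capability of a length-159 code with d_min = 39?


Correction capability = floor((d-1)/2) = floor((39-1)/2) = 19

19 errors


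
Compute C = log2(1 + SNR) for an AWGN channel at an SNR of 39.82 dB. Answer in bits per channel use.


SNR_linear = 10^(39.82/10) = 9594.0063; C = log2(1 + SNR_linear) = log2(1 + 9594.0063) = 13.2281

13.2281 bits/channel use


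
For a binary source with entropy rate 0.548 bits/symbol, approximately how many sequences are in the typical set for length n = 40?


log2|A_typical| = nH = 40 * 0.548 = 21.92, so |A_typical| ~ 2^21.92 = 3.968e+06

3.968e+06


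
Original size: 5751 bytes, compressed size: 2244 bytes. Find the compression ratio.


Ratio = original / compressed = 5751 / 2244 = 2.5628

2.5628


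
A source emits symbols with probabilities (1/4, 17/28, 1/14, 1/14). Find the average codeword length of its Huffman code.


Huffman construction (repeatedly merge the two least-probable nodes; each merge adds 1 bit to every symbol beneath it): 1/14 + 1/14 = 1/7; 1/7 + 1/4 = 11/28; 11/28 + 17/28 = 1. Resulting codeword lengths (in the order the probabilities were given): (2, 1, 3, 3). L_avg = sum(p_i * l_i) = 1/4*2 + 17/28*1 + 1/14*3 + 1/14*3 = 43/28 = 1.5357

1.5357 bits


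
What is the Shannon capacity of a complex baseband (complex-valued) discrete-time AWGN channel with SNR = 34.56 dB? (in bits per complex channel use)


SNR_linear = 10^(34.56/10) = 2857.5905; C = log2(1 + SNR_linear) = log2(1 + 2857.5905) = 11.4811

11.4811 bits/channel use


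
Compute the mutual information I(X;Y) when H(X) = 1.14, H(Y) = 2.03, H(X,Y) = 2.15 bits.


I(X;Y) = H(X) + H(Y) - H(X,Y) = 1.14 + 2.03 - 2.15 = 1.02

1.02 bits


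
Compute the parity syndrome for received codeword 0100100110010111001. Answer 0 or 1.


Syndrome = XOR of all bits = 0 XOR 1 XOR 0 XOR 0 XOR 1 XOR 0 XOR 0 XOR 1 XOR 1 XOR 0 XOR 0 XOR 1 XOR 0 XOR 1 XOR 1 XOR 1 XOR 0 XOR 0 XOR 1 = 1

1


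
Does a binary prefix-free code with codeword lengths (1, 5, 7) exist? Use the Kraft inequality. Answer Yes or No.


Kraft sum = sum(2^(-l_i)) = 0.5391, need <= 1. Result: satisfied (a binary prefix-free code with these lengths exists)

Yes


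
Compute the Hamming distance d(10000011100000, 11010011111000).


Count differing positions: . ^ . ^ . . . . . ^ ^ . . . = 4 differences

4


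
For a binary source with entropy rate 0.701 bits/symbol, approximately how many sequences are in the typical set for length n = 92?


log2|A_typical| = nH = 92 * 0.701 = 64.492, so |A_typical| ~ 2^64.492 = 2.594e+19

2.594e+19


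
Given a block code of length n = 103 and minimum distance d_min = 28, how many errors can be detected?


Detection capability = d_min - 1 = 28 - 1 = 27

27 errors


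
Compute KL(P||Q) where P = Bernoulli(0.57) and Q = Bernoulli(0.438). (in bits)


KL = p*log2(p/q) + (1-p)*log2((1-p)/(1-q)) = 0.57*log2(0.57/0.438) + 0.43*log2(0.43/0.562) = 0.0505

0.0505 bits


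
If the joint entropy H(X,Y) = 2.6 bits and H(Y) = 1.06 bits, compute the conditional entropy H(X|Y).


H(X|Y) = H(X,Y) - H(Y) = 2.6 - 1.06 = 1.54

1.54 bits


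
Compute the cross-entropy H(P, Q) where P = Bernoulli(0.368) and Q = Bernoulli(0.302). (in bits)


H(P,Q) = -p*log2(q) - (1-p)*log2(1-q). -0.368*log2(0.302) = 0.635676; -0.632*log2(0.698) = 0.327819. H(P,Q) = 0.635676 + 0.327819 = 0.9635

0.9635 bits


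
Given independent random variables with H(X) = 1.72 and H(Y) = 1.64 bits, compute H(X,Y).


For independent variables, H(X,Y) = H(X) + H(Y) = 1.72 + 1.64 = 3.36

3.36 bits


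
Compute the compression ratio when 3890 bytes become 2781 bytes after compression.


Ratio = original / compressed = 3890 / 2781 = 1.3988

1.3988


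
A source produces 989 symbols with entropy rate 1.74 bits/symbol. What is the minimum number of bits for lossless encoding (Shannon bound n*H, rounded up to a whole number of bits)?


Minimum bits >= n * H = 989 * 1.74 = 1720.86, rounded up to a whole number of bits = 1721

1721 bits


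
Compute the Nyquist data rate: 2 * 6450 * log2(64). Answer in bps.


Rate = 2 * B * log2(M) = 2 * 6450 * 6.0 = 77400.0

77400.0 bps


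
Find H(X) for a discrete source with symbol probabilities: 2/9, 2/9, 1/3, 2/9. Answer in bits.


H = -sum(p_i * log2(p_i)). Terms: -(2/9)*log2(2/9) = 0.482206; -(2/9)*log2(2/9) = 0.482206; -(1/3)*log2(1/3) = 0.528321; -(2/9)*log2(2/9) = 0.482206. H = 0.482206 + 0.482206 + 0.528321 + 0.482206 = 1.9749

1.9749 bits


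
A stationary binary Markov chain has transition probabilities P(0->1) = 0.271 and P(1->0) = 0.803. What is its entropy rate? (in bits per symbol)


Stationary distribution: pi_0 = p10/(p01+p10) = 0.7477, pi_1 = 0.2523. Entropy rate H' = pi_0*H(p01) + pi_1*H(p10) = 0.7477*0.8429 + 0.2523*0.7159 = 0.8108

0.8108 bits/symbol


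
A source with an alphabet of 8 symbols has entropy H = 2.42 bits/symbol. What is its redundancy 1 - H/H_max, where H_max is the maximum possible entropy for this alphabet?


H_max = log2(K) = log2(8) = 3.0 bits/symbol. Redundancy = 1 - H/H_max = 1 - 2.42/3.0 = 1 - 0.8067 = 0.1933

0.1933


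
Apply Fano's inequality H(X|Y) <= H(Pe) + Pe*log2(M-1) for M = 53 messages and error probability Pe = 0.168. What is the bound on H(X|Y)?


H(Pe) = -Pe*log2(Pe) - (1-Pe)*log2(1-Pe) = -0.168*log2(0.168) - 0.832*log2(0.832) = 0.432342 + 0.220767 = 0.6531. Pe*log2(M-1) = 0.168*log2(52) = 0.957674. Bound = H(Pe) + Pe*log2(M-1) = 0.432342 + 0.220767 + 0.957674 = 1.6108

1.6108 bits


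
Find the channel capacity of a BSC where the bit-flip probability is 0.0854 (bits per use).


H(p) = -p*log2(p) - (1-p)*log2(1-p) = -0.0854*log2(0.0854) - 0.9146*log2(0.9146) = 0.303138 + 0.117789 = 0.4209. C = 1 - H(p) = 1 - 0.4209 = 0.5791

0.5791 bits


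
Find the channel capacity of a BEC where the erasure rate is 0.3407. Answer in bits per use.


C = 1 - epsilon = 1 - 0.3407 = 0.6593

0.6593 bits


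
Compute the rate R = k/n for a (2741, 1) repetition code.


Rate = k/n = 1/2741

1/2741


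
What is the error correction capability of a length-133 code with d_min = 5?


Correction capability = floor((d-1)/2) = floor((5-1)/2) = 2

2 errors


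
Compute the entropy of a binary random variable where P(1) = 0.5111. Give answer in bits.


H = -p*log2(p) - (1-p)*log2(1-p). -0.5111*log2(0.5111) = 0.494910; -0.4889*log2(0.4889) = 0.504735. H = 0.494910 + 0.504735 = 0.9996

0.9996 bits


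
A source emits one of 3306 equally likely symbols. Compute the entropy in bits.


H = log2(n) = log2(3306) = 11.6909

11.6909 bits


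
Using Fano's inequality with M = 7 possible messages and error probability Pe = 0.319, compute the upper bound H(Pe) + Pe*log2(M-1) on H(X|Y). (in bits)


H(Pe) = -Pe*log2(Pe) - (1-Pe)*log2(1-Pe) = -0.319*log2(0.319) - 0.681*log2(0.681) = 0.525831 + 0.377460 = 0.9033. Pe*log2(M-1) = 0.319*log2(6) = 0.824603. Bound = H(Pe) + Pe*log2(M-1) = 0.525831 + 0.377460 + 0.824603 = 1.7279

1.7279 bits


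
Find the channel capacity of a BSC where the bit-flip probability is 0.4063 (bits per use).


H(p) = -p*log2(p) - (1-p)*log2(1-p) = -0.4063*log2(0.4063) - 0.5937*log2(0.5937) = 0.527939 + 0.446578 = 0.9745. C = 1 - H(p) = 1 - 0.9745 = 0.0255

0.0255 bits


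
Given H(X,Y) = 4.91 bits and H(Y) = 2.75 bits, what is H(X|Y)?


H(X|Y) = H(X,Y) - H(Y) = 4.91 - 2.75 = 2.16

2.16 bits


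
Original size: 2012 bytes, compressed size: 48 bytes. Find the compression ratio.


Ratio = original / compressed = 2012 / 48 = 41.9167

41.9167


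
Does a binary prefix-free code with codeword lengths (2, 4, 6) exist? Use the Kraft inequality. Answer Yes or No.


Kraft sum = sum(2^(-l_i)) = 0.3281, need <= 1. Result: satisfied (a binary prefix-free code with these lengths exists)

Yes


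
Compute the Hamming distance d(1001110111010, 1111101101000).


Count differing positions: . ^ ^ . . ^ ^ . ^ . . ^ . = 6 differences

6


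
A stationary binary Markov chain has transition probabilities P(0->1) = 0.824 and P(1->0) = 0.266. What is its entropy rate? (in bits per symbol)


Stationary distribution: pi_0 = p10/(p01+p10) = 0.244, pi_1 = 0.756. Entropy rate H' = pi_0*H(p01) + pi_1*H(p10) = 0.244*0.6712 + 0.756*0.8357 = 0.7955

0.7955 bits/symbol


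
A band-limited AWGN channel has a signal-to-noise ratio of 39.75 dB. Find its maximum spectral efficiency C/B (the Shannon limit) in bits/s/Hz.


SNR_linear = 10^(39.75/10) = 9440.6088; C/B = log2(1 + SNR_linear) = log2(1 + 9440.6088) = 13.2048

13.2048 bits/s/Hz


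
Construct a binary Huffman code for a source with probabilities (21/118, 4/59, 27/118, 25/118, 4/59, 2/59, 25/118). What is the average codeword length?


Huffman construction (repeatedly merge the two least-probable nodes; each merge adds 1 bit to every symbol beneath it): 2/59 + 4/59 = 6/59; 4/59 + 6/59 = 10/59; 10/59 + 21/118 = 41/118; 25/118 + 25/118 = 25/59; 27/118 + 41/118 = 34/59; 25/59 + 34/59 = 1. Resulting codeword lengths (in the order the probabilities were given): (3, 5, 2, 2, 4, 5, 2). L_avg = sum(p_i * l_i) = 21/118*3 + 4/59*5 + 27/118*2 + 25/118*2 + 4/59*4 + 2/59*5 + 25/118*2 = 309/118 = 2.6186

2.6186 bits


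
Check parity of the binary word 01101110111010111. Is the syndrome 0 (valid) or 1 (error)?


Syndrome = XOR of all bits = 0 XOR 1 XOR 1 XOR 0 XOR 1 XOR 1 XOR 1 XOR 0 XOR 1 XOR 1 XOR 1 XOR 0 XOR 1 XOR 0 XOR 1 XOR 1 XOR 1 = 0

0


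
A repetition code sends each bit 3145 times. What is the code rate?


Rate = k/n = 1/3145

1/3145


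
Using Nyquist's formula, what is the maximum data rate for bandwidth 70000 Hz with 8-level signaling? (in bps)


Rate = 2 * B * log2(M) = 2 * 70000 * 3.0 = 420000.0

420000.0 bps


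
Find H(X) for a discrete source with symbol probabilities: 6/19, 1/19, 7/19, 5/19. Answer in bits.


H = -sum(p_i * log2(p_i)). Terms: -(6/19)*log2(6/19) = 0.525147; -(1/19)*log2(1/19) = 0.223575; -(7/19)*log2(7/19) = 0.530737; -(5/19)*log2(5/19) = 0.506842. H = 0.525147 + 0.223575 + 0.530737 + 0.506842 = 1.7863

1.7863 bits


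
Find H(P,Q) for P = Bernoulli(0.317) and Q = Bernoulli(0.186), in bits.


H(P,Q) = -p*log2(q) - (1-p)*log2(1-q). -0.317*log2(0.186) = 0.769240; -0.683*log2(0.814) = 0.202782. H(P,Q) = 0.769240 + 0.202782 = 0.972

0.972 bits


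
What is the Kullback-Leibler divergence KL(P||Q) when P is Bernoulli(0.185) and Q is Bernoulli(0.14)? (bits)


KL = p*log2(p/q) + (1-p)*log2((1-p)/(1-q)) = 0.185*log2(0.185/0.14) + 0.815*log2(0.815/0.86) = 0.0112

0.0112 bits


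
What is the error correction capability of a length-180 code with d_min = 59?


Correction capability = floor((d-1)/2) = floor((59-1)/2) = 29

29 errors


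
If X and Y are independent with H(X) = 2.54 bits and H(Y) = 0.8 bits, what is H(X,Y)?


For independent variables, H(X,Y) = H(X) + H(Y) = 2.54 + 0.8 = 3.34

3.34 bits


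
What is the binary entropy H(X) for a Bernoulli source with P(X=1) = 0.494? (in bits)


H = -p*log2(p) - (1-p)*log2(1-p). -0.494*log2(0.494) = 0.502604; -0.506*log2(0.506) = 0.497292. H = 0.502604 + 0.497292 = 0.9999

0.9999 bits


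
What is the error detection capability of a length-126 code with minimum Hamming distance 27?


Detection capability = d_min - 1 = 27 - 1 = 26

26 errors


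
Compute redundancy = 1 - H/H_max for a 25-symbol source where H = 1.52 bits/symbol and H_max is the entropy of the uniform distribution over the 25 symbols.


H_max = log2(K) = log2(25) = 4.6439 bits/symbol. Redundancy = 1 - H/H_max = 1 - 1.52/4.6439 = 1 - 0.3273 = 0.6727

0.6727


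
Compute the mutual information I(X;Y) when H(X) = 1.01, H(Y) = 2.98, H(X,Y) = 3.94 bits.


I(X;Y) = H(X) + H(Y) - H(X,Y) = 1.01 + 2.98 - 3.94 = 0.05

0.05 bits


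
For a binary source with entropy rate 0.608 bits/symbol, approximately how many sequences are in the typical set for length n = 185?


log2|A_typical| = nH = 185 * 0.608 = 112.48, so |A_typical| ~ 2^112.48 = 7.242e+33

7.242e+33


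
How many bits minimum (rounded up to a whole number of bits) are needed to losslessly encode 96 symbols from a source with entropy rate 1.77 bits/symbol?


Minimum bits >= n * H = 96 * 1.77 = 169.92, rounded up to a whole number of bits = 170

170 bits


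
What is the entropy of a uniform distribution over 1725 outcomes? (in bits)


H = log2(n) = log2(1725) = 10.7524

10.7524 bits


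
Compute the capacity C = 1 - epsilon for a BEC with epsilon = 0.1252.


C = 1 - epsilon = 1 - 0.1252 = 0.8748

0.8748 bits


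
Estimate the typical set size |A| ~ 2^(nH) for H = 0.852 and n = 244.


log2|A_typical| = nH = 244 * 0.852 = 207.888, so |A_typical| ~ 2^207.888 = 3.806e+62

3.806e+62


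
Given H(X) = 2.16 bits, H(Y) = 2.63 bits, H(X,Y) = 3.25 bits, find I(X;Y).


I(X;Y) = H(X) + H(Y) - H(X,Y) = 2.16 + 2.63 - 3.25 = 1.54

1.54 bits


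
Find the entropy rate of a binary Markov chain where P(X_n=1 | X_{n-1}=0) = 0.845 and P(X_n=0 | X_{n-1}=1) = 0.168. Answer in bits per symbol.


Stationary distribution: pi_0 = p10/(p01+p10) = 0.1658, pi_1 = 0.8342. Entropy rate H' = pi_0*H(p01) + pi_1*H(p10) = 0.1658*0.6222 + 0.8342*0.6531 = 0.648

0.648 bits/symbol


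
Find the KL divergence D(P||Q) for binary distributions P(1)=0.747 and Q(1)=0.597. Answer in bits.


KL = p*log2(p/q) + (1-p)*log2((1-p)/(1-q)) = 0.747*log2(0.747/0.597) + 0.253*log2(0.253/0.403) = 0.0716

0.0716 bits


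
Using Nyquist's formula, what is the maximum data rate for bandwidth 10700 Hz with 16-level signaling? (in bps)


Rate = 2 * B * log2(M) = 2 * 10700 * 4.0 = 85600.0

85600.0 bps


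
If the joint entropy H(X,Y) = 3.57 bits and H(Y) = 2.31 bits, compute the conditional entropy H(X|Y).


H(X|Y) = H(X,Y) - H(Y) = 3.57 - 2.31 = 1.26

1.26 bits


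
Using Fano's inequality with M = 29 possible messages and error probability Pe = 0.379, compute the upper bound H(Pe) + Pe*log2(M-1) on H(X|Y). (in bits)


H(Pe) = -Pe*log2(Pe) - (1-Pe)*log2(1-Pe) = -0.379*log2(0.379) - 0.621*log2(0.621) = 0.530498 + 0.426835 = 0.9573. Pe*log2(M-1) = 0.379*log2(28) = 1.821988. Bound = H(Pe) + Pe*log2(M-1) = 0.530498 + 0.426835 + 1.821988 = 2.7793

2.7793 bits


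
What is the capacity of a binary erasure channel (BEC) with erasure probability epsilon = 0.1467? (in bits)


C = 1 - epsilon = 1 - 0.1467 = 0.8533

0.8533 bits


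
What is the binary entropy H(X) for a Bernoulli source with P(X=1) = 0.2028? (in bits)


H = -p*log2(p) - (1-p)*log2(1-p). -0.2028*log2(0.2028) = 0.466819; -0.7972*log2(0.7972) = 0.260674. H = 0.466819 + 0.260674 = 0.7275

0.7275 bits


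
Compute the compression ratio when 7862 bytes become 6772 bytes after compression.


Ratio = original / compressed = 7862 / 6772 = 1.161

1.161


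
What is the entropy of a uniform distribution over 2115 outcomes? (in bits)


H = log2(n) = log2(2115) = 11.0464

11.0464 bits


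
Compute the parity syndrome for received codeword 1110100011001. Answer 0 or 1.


Syndrome = XOR of all bits = 1 XOR 1 XOR 1 XOR 0 XOR 1 XOR 0 XOR 0 XOR 0 XOR 1 XOR 1 XOR 0 XOR 0 XOR 1 = 1

1


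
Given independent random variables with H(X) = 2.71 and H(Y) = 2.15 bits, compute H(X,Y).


For independent variables, H(X,Y) = H(X) + H(Y) = 2.71 + 2.15 = 4.86

4.86 bits


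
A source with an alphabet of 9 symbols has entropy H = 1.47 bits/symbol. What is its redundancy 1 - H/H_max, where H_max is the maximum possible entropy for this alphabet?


H_max = log2(K) = log2(9) = 3.1699 bits/symbol. Redundancy = 1 - H/H_max = 1 - 1.47/3.1699 = 1 - 0.4637 = 0.5363

0.5363


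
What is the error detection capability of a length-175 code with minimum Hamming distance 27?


Detection capability = d_min - 1 = 27 - 1 = 26

26 errors


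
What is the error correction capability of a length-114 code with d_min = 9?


Correction capability = floor((d-1)/2) = floor((9-1)/2) = 4

4 errors


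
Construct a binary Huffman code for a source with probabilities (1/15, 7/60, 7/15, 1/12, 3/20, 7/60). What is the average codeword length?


Huffman construction (repeatedly merge the two least-probable nodes; each merge adds 1 bit to every symbol beneath it): 1/15 + 1/12 = 3/20; 7/60 + 7/60 = 7/30; 3/20 + 3/20 = 3/10; 7/30 + 3/10 = 8/15; 7/15 + 8/15 = 1. Resulting codeword lengths (in the order the probabilities were given): (4, 3, 1, 4, 3, 3). L_avg = sum(p_i * l_i) = 1/15*4 + 7/60*3 + 7/15*1 + 1/12*4 + 3/20*3 + 7/60*3 = 133/60 = 2.2167

2.2167 bits


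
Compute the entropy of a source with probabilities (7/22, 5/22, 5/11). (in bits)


H = -sum(p_i * log2(p_i)). Terms: -(7/22)*log2(7/22) = 0.525661; -(5/22)*log2(5/22) = 0.485796; -(5/11)*log2(5/11) = 0.517047. H = 0.525661 + 0.485796 + 0.517047 = 1.5285

1.5285 bits


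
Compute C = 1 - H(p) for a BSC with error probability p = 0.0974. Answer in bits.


H(p) = -p*log2(p) - (1-p)*log2(1-p) = -0.0974*log2(0.0974) - 0.9026*log2(0.9026) = 0.327258 + 0.133442 = 0.4607. C = 1 - H(p) = 1 - 0.4607 = 0.5393

0.5393 bits


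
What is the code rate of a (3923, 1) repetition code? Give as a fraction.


Rate = k/n = 1/3923

1/3923


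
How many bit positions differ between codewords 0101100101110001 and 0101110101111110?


Count differing positions: . . . . . ^ . . . . . . ^ ^ ^ ^ = 5 differences

5


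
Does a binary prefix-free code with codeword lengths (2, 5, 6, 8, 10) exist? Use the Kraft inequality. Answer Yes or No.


Kraft sum = sum(2^(-l_i)) = 0.3018, need <= 1. Result: satisfied (a binary prefix-free code with these lengths exists)

Yes


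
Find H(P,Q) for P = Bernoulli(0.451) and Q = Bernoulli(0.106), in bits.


H(P,Q) = -p*log2(q) - (1-p)*log2(1-q). -0.451*log2(0.106) = 1.460277; -0.549*log2(0.894) = 0.088748. H(P,Q) = 1.460277 + 0.088748 = 1.549

1.549 bits


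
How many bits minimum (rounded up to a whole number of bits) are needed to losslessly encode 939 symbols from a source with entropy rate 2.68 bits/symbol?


Minimum bits >= n * H = 939 * 2.68 = 2516.52, rounded up to a whole number of bits = 2517

2517 bits


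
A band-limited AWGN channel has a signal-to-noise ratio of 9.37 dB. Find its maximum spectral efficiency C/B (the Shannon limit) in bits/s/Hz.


SNR_linear = 10^(9.37/10) = 8.6497; C/B = log2(1 + SNR_linear) = log2(1 + 8.6497) = 3.2705

3.2705 bits/s/Hz


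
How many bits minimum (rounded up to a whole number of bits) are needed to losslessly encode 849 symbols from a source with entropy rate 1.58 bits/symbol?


Minimum bits >= n * H = 849 * 1.58 = 1341.42, rounded up to a whole number of bits = 1342

1342 bits


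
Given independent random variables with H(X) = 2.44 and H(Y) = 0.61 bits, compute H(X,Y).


For independent variables, H(X,Y) = H(X) + H(Y) = 2.44 + 0.61 = 3.05

3.05 bits


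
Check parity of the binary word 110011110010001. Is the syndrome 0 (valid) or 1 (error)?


Syndrome = XOR of all bits = 1 XOR 1 XOR 0 XOR 0 XOR 1 XOR 1 XOR 1 XOR 1 XOR 0 XOR 0 XOR 1 XOR 0 XOR 0 XOR 0 XOR 1 = 0

0


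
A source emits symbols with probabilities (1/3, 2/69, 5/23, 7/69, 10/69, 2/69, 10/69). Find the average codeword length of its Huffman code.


Huffman construction (repeatedly merge the two least-probable nodes; each merge adds 1 bit to every symbol beneath it): 2/69 + 2/69 = 4/69; 4/69 + 7/69 = 11/69; 10/69 + 10/69 = 20/69; 11/69 + 5/23 = 26/69; 20/69 + 1/3 = 43/69; 26/69 + 43/69 = 1. Resulting codeword lengths (in the order the probabilities were given): (2, 4, 2, 3, 3, 4, 3). L_avg = sum(p_i * l_i) = 1/3*2 + 2/69*4 + 5/23*2 + 7/69*3 + 10/69*3 + 2/69*4 + 10/69*3 = 173/69 = 2.5072

2.5072 bits


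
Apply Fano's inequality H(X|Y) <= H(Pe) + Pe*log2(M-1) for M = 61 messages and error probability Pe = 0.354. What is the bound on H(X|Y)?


H(Pe) = -Pe*log2(Pe) - (1-Pe)*log2(1-Pe) = -0.354*log2(0.354) - 0.646*log2(0.646) = 0.530355 + 0.407234 = 0.9376. Pe*log2(M-1) = 0.354*log2(60) = 2.091039. Bound = H(Pe) + Pe*log2(M-1) = 0.530355 + 0.407234 + 2.091039 = 3.0286

3.0286 bits


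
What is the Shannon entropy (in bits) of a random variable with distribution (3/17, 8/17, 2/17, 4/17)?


H = -sum(p_i * log2(p_i)). Terms: -(3/17)*log2(3/17) = 0.441618; -(8/17)*log2(8/17) = 0.511747; -(2/17)*log2(2/17) = 0.363231; -(4/17)*log2(4/17) = 0.491168. H = 0.441618 + 0.511747 + 0.363231 + 0.491168 = 1.8078

1.8078 bits


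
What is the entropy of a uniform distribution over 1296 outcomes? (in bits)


H = log2(n) = log2(1296) = 10.3399

10.3399 bits


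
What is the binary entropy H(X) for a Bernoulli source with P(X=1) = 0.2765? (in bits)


H = -p*log2(p) - (1-p)*log2(1-p). -0.2765*log2(0.2765) = 0.512810; -0.7235*log2(0.7235) = 0.337828. H = 0.512810 + 0.337828 = 0.8506

0.8506 bits


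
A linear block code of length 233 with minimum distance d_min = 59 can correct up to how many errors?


Correction capability = floor((d-1)/2) = floor((59-1)/2) = 29

29 errors


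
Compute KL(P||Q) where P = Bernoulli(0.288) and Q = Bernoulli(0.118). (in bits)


KL = p*log2(p/q) + (1-p)*log2((1-p)/(1-q)) = 0.288*log2(0.288/0.118) + 0.712*log2(0.712/0.882) = 0.1508

0.1508 bits


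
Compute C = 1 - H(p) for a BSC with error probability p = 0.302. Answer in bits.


H(p) = -p*log2(p) - (1-p)*log2(1-p) = -0.302*log2(0.302) - 0.698*log2(0.698) = 0.521669 + 0.362053 = 0.8837. C = 1 - H(p) = 1 - 0.8837 = 0.1163

0.1163 bits


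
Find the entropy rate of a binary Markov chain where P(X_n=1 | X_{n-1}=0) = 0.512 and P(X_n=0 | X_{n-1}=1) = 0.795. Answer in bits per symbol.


Stationary distribution: pi_0 = p10/(p01+p10) = 0.6083, pi_1 = 0.3917. Entropy rate H' = pi_0*H(p01) + pi_1*H(p10) = 0.6083*0.9996 + 0.3917*0.7318 = 0.8947

0.8947 bits/symbol


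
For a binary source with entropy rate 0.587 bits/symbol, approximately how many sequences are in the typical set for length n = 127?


log2|A_typical| = nH = 127 * 0.587 = 74.549, so |A_typical| ~ 2^74.549 = 2.764e+22

2.764e+22


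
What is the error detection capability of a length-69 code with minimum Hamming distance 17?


Detection capability = d_min - 1 = 17 - 1 = 16

16 errors


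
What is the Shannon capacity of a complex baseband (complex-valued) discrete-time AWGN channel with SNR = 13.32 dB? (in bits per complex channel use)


SNR_linear = 10^(13.32/10) = 21.4783; C = log2(1 + SNR_linear) = log2(1 + 21.4783) = 4.4905

4.4905 bits/channel use


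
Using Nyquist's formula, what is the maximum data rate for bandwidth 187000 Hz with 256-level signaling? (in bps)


Rate = 2 * B * log2(M) = 2 * 187000 * 8.0 = 2992000.0

2992000.0 bps


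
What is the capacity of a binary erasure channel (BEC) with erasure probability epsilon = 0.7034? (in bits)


C = 1 - epsilon = 1 - 0.7034 = 0.2966

0.2966 bits


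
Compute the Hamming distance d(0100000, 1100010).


Count differing positions: ^ . . . . ^ . = 2 differences

2


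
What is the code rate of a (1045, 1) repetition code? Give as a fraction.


Rate = k/n = 1/1045

1/1045


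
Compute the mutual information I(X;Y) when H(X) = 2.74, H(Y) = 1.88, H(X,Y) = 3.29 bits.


I(X;Y) = H(X) + H(Y) - H(X,Y) = 2.74 + 1.88 - 3.29 = 1.33

1.33 bits


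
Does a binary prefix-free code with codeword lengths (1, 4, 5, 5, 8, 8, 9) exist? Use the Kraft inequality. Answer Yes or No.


Kraft sum = sum(2^(-l_i)) = 0.6348, need <= 1. Result: satisfied (a binary prefix-free code with these lengths exists)

Yes


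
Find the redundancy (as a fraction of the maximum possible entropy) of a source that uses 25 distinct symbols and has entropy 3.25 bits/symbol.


H_max = log2(K) = log2(25) = 4.6439 bits/symbol. Redundancy = 1 - H/H_max = 1 - 3.25/4.6439 = 1 - 0.6998 = 0.3002

0.3002


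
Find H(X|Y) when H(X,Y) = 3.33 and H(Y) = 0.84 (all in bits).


H(X|Y) = H(X,Y) - H(Y) = 3.33 - 0.84 = 2.49

2.49 bits


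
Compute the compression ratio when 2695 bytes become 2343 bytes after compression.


Ratio = original / compressed = 2695 / 2343 = 1.1502

1.1502


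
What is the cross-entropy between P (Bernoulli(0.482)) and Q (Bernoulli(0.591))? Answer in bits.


H(P,Q) = -p*log2(q) - (1-p)*log2(1-q). -0.482*log2(0.591) = 0.365727; -0.518*log2(0.409) = 0.668131. H(P,Q) = 0.365727 + 0.668131 = 1.0339

1.0339 bits


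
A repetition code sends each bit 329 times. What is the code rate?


Rate = k/n = 1/329

1/329


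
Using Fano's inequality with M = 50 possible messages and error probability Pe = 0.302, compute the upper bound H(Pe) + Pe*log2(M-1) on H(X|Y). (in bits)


H(Pe) = -Pe*log2(Pe) - (1-Pe)*log2(1-Pe) = -0.302*log2(0.302) - 0.698*log2(0.698) = 0.521669 + 0.362053 = 0.8837. Pe*log2(M-1) = 0.302*log2(49) = 1.695642. Bound = H(Pe) + Pe*log2(M-1) = 0.521669 + 0.362053 + 1.695642 = 2.5794

2.5794 bits


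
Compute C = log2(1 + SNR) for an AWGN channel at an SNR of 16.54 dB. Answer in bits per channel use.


SNR_linear = 10^(16.54/10) = 45.0817; C = log2(1 + SNR_linear) = log2(1 + 45.0817) = 5.5261

5.5261 bits/channel use


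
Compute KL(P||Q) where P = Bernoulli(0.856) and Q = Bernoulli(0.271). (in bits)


KL = p*log2(p/q) + (1-p)*log2((1-p)/(1-q)) = 0.856*log2(0.856/0.271) + 0.144*log2(0.144/0.729) = 1.0834

1.0834 bits


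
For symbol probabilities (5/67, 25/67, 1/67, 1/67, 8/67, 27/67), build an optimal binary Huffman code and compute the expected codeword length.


Huffman construction (repeatedly merge the two least-probable nodes; each merge adds 1 bit to every symbol beneath it): 1/67 + 1/67 = 2/67; 2/67 + 5/67 = 7/67; 7/67 + 8/67 = 15/67; 15/67 + 25/67 = 40/67; 27/67 + 40/67 = 1. Resulting codeword lengths (in the order the probabilities were given): (4, 2, 5, 5, 3, 1). L_avg = sum(p_i * l_i) = 5/67*4 + 25/67*2 + 1/67*5 + 1/67*5 + 8/67*3 + 27/67*1 = 131/67 = 1.9552

1.9552 bits


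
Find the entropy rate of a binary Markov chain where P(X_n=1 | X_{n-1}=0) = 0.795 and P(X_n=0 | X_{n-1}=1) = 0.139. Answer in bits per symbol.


Stationary distribution: pi_0 = p10/(p01+p10) = 0.1488, pi_1 = 0.8512. Entropy rate H' = pi_0*H(p01) + pi_1*H(p10) = 0.1488*0.7318 + 0.8512*0.5816 = 0.604

0.604 bits/symbol


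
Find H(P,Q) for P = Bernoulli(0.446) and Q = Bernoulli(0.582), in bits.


H(P,Q) = -p*log2(q) - (1-p)*log2(1-q). -0.446*log2(0.582) = 0.348285; -0.554*log2(0.418) = 0.697168. H(P,Q) = 0.348285 + 0.697168 = 1.0455

1.0455 bits


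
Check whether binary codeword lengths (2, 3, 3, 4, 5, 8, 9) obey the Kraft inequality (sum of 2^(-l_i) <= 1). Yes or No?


Kraft sum = sum(2^(-l_i)) = 0.5996, need <= 1. Result: satisfied (a binary prefix-free code with these lengths exists)

Yes


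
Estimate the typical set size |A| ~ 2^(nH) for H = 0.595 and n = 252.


log2|A_typical| = nH = 252 * 0.595 = 149.94, so |A_typical| ~ 2^149.94 = 1.369e+45

1.369e+45


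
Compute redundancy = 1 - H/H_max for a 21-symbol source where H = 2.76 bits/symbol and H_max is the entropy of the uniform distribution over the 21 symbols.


H_max = log2(K) = log2(21) = 4.3923 bits/symbol. Redundancy = 1 - H/H_max = 1 - 2.76/4.3923 = 1 - 0.6284 = 0.3716

0.3716


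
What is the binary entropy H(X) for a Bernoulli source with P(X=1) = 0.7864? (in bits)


H = -p*log2(p) - (1-p)*log2(1-p). -0.7864*log2(0.7864) = 0.272617; -0.2136*log2(0.2136) = 0.475691. H = 0.272617 + 0.475691 = 0.7483

0.7483 bits
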